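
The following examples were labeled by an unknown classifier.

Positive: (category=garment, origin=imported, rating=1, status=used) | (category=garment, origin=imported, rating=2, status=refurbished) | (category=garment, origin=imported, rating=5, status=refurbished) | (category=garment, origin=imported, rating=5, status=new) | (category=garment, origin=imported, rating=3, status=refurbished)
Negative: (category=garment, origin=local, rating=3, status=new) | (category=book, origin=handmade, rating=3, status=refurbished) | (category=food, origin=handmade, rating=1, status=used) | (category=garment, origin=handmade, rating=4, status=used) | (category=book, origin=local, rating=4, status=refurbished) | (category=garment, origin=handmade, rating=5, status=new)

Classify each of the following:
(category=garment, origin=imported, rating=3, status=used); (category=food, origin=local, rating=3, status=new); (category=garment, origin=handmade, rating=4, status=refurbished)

Positive, Negative, Negative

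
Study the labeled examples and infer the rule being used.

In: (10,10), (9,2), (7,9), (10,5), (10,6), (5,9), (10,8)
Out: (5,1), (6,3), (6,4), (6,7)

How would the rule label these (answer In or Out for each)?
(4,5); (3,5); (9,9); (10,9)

One predicate separates the groups cleanly: max ≥ 8.

Out, Out, In, In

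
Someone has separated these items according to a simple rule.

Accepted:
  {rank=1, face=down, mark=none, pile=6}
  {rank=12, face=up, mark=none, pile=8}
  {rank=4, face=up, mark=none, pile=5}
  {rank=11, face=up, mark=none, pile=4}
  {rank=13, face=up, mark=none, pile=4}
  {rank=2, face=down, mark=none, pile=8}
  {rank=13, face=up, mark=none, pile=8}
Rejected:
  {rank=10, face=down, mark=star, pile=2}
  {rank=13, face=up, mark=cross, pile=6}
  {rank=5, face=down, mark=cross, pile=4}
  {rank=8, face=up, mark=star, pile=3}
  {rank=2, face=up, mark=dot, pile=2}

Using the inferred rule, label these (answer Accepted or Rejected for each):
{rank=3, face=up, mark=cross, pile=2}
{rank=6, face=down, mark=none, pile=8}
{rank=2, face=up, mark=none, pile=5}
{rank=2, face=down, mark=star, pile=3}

Rejected, Accepted, Accepted, Rejected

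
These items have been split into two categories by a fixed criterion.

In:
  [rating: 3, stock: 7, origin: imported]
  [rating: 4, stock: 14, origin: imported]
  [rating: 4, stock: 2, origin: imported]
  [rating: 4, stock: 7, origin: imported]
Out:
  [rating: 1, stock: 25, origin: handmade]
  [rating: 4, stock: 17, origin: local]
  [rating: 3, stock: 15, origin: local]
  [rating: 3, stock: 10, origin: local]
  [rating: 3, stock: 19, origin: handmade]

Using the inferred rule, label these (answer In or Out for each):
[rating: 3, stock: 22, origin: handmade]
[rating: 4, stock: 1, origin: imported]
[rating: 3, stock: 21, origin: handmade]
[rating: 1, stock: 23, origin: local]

Out, In, Out, Out

The pattern is that an item is 'In' exactly when: origin is imported.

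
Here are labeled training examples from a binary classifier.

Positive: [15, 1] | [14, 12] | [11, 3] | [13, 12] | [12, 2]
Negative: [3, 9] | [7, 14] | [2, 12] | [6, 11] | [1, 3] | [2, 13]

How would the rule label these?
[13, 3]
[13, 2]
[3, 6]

The distinguishing property — first > second — holds for all the 'Positive' cases and none of the 'Negative' cases.
[13, 3] → 13 > 3 → Positive.
[13, 2] → 13 > 2 → Positive.
[3, 6] → 3 < 6 → Negative.

Positive, Positive, Negative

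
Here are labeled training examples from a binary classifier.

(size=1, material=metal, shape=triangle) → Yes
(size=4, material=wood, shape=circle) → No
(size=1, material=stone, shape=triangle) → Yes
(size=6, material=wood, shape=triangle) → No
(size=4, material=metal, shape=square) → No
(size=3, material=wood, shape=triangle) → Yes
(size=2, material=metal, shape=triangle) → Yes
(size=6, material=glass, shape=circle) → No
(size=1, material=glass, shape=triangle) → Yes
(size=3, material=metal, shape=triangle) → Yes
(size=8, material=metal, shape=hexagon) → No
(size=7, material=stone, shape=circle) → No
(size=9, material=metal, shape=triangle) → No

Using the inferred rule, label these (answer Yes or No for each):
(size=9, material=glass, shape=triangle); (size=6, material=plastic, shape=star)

No, No

The distinguishing property — size ≤ 3 — holds for all the 'Yes' cases and none of the 'No' cases.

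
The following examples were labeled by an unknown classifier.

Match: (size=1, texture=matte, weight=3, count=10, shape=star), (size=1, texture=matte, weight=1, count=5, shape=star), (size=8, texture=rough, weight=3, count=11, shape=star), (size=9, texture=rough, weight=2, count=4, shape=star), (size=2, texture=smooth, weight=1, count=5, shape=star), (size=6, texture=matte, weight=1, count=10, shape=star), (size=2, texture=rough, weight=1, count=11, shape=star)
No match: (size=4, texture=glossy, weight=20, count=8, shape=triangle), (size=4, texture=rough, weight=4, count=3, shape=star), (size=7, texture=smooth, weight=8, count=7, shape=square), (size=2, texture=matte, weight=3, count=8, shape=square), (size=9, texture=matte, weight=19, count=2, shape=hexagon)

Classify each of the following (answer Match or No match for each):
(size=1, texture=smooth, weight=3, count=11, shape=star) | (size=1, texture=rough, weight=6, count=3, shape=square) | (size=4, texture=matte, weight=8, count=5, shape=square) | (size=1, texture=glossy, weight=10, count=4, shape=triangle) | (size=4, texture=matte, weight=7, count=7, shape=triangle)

The common property of the 'Match' items is: shape is star AND count ≥ 4. No 'No match' item has it.
(size=1, texture=smooth, weight=3, count=11, shape=star): shape is star, count = 11 — meets the rule, so Match.
(size=1, texture=rough, weight=6, count=3, shape=square): shape is square, count = 3 — does not pass, so No match.
(size=4, texture=matte, weight=8, count=5, shape=square): shape is square, count = 5 — does not pass, so No match.
(size=1, texture=glossy, weight=10, count=4, shape=triangle): shape is triangle, count = 4 — does not pass, so No match.
(size=4, texture=matte, weight=7, count=7, shape=triangle): shape is triangle, count = 7 — does not pass, so No match.

Match, No match, No match, No match, No match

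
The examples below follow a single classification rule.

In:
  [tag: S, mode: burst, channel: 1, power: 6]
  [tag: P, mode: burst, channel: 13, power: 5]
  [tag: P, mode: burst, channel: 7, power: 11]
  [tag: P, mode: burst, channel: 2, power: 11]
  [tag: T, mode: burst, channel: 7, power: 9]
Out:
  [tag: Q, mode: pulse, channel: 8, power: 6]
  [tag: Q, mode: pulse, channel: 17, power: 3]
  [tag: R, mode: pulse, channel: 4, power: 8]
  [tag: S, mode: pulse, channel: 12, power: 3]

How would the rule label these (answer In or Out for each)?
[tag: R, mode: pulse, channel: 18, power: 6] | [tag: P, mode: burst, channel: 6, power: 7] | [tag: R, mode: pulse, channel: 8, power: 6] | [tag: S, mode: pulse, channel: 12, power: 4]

Out, In, Out, Out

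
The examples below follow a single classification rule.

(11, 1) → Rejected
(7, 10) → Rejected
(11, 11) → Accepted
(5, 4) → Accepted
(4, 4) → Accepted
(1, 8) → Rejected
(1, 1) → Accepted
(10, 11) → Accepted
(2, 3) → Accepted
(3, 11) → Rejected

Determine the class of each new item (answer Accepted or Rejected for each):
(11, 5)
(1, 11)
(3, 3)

Rejected, Rejected, Accepted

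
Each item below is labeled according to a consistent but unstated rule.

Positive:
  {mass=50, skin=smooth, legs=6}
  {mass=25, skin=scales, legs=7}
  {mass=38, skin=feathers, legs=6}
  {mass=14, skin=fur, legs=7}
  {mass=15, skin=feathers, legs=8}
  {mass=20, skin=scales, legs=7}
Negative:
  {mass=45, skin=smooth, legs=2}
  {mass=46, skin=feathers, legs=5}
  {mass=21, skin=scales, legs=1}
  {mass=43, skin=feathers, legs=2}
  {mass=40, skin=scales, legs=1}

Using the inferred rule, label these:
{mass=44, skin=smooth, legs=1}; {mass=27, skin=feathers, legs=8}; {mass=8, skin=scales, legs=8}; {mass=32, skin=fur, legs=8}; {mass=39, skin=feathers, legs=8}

The rule appears to be: legs ≥ 6.

Negative, Positive, Positive, Positive, Positive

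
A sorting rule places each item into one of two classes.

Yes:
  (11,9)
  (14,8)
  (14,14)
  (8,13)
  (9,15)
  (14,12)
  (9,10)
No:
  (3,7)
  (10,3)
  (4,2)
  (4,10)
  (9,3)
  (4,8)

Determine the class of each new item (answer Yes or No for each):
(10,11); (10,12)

Yes, Yes

The classifier is using: sum ≥ 19.
(10,11) — 10+11 = 21, hence Yes. (10,12) — 10+12 = 22, hence Yes.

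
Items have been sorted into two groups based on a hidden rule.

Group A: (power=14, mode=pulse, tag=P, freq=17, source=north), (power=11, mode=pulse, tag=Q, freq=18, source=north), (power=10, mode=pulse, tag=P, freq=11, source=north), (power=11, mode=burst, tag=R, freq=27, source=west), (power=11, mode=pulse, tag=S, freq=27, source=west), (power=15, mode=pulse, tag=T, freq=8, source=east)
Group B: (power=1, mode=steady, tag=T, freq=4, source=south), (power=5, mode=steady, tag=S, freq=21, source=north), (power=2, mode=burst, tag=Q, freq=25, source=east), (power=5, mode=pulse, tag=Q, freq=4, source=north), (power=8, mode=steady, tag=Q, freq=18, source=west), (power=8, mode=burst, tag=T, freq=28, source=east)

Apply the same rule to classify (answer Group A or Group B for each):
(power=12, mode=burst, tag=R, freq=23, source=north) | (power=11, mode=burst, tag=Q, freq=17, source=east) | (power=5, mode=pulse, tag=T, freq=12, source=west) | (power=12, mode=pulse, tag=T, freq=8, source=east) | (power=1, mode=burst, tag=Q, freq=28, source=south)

'Group A' ⟺ power ≥ 10.
(power=12, mode=burst, tag=R, freq=23, source=north): Group A (power = 12).
(power=11, mode=burst, tag=Q, freq=17, source=east): Group A (power = 11).
(power=5, mode=pulse, tag=T, freq=12, source=west): Group B (power = 5).
(power=12, mode=pulse, tag=T, freq=8, source=east): Group A (power = 12).
(power=1, mode=burst, tag=Q, freq=28, source=south): Group B (power = 1).

Group A, Group A, Group B, Group A, Group B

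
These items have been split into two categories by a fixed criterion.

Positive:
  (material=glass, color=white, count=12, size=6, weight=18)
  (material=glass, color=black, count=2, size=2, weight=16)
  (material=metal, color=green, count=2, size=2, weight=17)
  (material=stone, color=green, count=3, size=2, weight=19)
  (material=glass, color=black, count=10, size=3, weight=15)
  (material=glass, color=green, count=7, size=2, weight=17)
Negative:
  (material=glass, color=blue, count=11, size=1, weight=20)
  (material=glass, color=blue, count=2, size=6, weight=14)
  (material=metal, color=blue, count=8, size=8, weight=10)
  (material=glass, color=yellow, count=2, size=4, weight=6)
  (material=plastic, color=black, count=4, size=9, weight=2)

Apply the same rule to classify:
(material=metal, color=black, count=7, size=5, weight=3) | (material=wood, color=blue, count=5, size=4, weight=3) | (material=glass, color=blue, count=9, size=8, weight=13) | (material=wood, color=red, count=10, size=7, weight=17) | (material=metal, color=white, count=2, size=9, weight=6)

Negative, Negative, Negative, Positive, Negative

The pattern is that an item is 'Positive' exactly when: size ≥ 2 AND weight ≥ 15.
Negative: (material=metal, color=black, count=7, size=5, weight=3), since size = 5, weight = 3. Negative: (material=wood, color=blue, count=5, size=4, weight=3), since size = 4, weight = 3. Negative: (material=glass, color=blue, count=9, size=8, weight=13), since size = 8, weight = 13. Positive: (material=wood, color=red, count=10, size=7, weight=17), since size = 7, weight = 17. Negative: (material=metal, color=white, count=2, size=9, weight=6), since size = 9, weight = 6.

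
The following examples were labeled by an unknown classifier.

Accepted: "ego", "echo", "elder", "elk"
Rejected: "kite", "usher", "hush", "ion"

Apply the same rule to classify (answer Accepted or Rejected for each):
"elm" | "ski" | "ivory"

Comparing the two groups points to one rule — starts with 'e'.
"elm" — starts with 'e', hence Accepted.
"ski" — starts with 's', hence Rejected.
"ivory" — starts with 'i', hence Rejected.

Accepted, Rejected, Rejected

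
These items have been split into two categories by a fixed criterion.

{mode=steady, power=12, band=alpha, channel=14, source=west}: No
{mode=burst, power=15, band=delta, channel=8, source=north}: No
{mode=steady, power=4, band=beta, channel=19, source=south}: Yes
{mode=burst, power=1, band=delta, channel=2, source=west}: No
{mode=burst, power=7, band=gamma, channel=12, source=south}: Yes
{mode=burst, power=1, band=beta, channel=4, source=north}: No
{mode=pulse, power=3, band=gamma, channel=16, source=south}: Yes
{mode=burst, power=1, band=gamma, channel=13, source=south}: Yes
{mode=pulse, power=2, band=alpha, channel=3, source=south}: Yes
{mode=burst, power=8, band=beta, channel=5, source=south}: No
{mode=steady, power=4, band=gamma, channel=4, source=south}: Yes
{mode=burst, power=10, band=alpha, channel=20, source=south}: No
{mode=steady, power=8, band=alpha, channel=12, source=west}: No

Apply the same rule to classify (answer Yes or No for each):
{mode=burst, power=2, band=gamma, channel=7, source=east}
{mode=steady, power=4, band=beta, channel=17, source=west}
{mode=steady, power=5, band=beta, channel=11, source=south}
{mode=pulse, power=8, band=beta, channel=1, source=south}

No, No, Yes, No

The simplest hypothesis consistent with all the labels is: source is south AND power ≤ 7.
{mode=burst, power=2, band=gamma, channel=7, source=east}: source is east, power = 2, does not pass → No. {mode=steady, power=4, band=beta, channel=17, source=west}: source is west, power = 4, does not pass → No. {mode=steady, power=5, band=beta, channel=11, source=south}: source is south, power = 5, has this property → Yes. {mode=pulse, power=8, band=beta, channel=1, source=south}: source is south, power = 8, does not pass → No.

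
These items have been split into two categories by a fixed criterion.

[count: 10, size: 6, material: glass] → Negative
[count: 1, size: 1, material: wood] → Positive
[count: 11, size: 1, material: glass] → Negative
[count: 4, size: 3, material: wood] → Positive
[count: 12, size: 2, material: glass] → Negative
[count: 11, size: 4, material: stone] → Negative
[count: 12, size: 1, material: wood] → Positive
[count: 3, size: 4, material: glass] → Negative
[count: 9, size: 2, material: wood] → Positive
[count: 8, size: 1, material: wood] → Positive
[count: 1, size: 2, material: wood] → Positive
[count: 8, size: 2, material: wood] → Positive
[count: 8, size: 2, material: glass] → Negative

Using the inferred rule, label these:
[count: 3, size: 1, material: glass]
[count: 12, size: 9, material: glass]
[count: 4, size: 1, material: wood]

Negative, Negative, Positive

Every 'Positive' example satisfies: material is wood. None of the 'Negative' examples do.
[count: 3, size: 1, material: glass] → material is glass → Negative. [count: 12, size: 9, material: glass] → material is glass → Negative. [count: 4, size: 1, material: wood] → material is wood → Positive.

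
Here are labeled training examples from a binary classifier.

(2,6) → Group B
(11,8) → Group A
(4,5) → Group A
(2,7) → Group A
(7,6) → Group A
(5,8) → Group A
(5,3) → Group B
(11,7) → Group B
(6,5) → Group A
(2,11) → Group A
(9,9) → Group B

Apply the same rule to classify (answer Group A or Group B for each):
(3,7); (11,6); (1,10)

Every 'Group A' example satisfies: sum is odd. None of the 'Group B' examples do.
(3,7) → 3+7 = 10 → Group B. (11,6) → 11+6 = 17 → Group A. (1,10) → 1+10 = 11 → Group A.

Group B, Group A, Group A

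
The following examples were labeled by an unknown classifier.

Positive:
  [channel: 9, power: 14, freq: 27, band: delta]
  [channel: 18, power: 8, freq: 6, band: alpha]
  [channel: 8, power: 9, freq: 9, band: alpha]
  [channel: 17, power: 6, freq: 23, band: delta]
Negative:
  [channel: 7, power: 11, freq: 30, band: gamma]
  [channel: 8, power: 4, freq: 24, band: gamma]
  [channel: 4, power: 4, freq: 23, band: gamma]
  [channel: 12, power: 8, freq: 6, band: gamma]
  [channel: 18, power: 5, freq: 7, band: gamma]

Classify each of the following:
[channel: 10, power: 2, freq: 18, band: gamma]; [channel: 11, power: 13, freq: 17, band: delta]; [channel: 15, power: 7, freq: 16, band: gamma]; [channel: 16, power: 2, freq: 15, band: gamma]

Negative, Positive, Negative, Negative

The pattern is that an item is 'Positive' exactly when: band is not gamma.
[channel: 10, power: 2, freq: 18, band: gamma]: Negative (band is gamma). [channel: 11, power: 13, freq: 17, band: delta]: Positive (band is delta). [channel: 15, power: 7, freq: 16, band: gamma]: Negative (band is gamma). [channel: 16, power: 2, freq: 15, band: gamma]: Negative (band is gamma).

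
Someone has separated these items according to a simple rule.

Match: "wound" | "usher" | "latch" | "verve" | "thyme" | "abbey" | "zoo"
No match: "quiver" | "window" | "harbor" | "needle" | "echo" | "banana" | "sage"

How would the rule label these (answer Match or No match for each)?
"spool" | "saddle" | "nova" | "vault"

The rule appears to be: odd length.
"spool" → length 5 → Match.
"saddle" → length 6 → No match.
"nova" → length 4 → No match.
"vault" → length 5 → Match.

Match, No match, No match, Match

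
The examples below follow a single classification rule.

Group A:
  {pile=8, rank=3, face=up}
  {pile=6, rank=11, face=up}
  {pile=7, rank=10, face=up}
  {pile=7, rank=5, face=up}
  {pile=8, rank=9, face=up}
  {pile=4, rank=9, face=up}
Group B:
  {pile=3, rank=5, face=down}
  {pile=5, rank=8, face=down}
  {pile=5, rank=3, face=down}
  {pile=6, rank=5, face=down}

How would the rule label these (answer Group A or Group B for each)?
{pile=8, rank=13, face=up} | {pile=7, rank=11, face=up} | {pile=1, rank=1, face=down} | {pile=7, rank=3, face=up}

Group A, Group A, Group B, Group A

A rule that fits every label: face is up — true of each 'Group A' example, false of each 'Group B' one.
{pile=8, rank=13, face=up}: face is up, passes → Group A.
{pile=7, rank=11, face=up}: face is up, passes → Group A.
{pile=1, rank=1, face=down}: face is down, fails the rule → Group B.
{pile=7, rank=3, face=up}: face is up, passes → Group A.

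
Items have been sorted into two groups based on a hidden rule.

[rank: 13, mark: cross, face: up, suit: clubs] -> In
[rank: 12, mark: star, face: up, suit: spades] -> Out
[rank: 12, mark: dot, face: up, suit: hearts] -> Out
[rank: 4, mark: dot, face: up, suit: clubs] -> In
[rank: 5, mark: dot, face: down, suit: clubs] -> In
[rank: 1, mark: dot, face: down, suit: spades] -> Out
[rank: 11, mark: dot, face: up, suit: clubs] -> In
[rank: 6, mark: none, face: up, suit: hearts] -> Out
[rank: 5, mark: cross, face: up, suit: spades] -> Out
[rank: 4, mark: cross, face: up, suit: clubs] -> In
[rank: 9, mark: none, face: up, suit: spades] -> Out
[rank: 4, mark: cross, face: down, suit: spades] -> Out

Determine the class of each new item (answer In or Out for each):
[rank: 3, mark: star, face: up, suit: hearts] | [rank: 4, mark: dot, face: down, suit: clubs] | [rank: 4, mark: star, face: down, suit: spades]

Out, In, Out

The classifier is using: suit is clubs.
[rank: 3, mark: star, face: up, suit: hearts] → suit is hearts → Out.
[rank: 4, mark: dot, face: down, suit: clubs] → suit is clubs → In.
[rank: 4, mark: star, face: down, suit: spades] → suit is spades → Out.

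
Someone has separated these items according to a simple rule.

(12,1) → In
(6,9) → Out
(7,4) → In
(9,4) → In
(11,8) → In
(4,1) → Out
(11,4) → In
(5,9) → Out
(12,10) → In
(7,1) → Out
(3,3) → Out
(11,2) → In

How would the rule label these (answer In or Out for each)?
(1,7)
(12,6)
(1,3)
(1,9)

Out, In, Out, Out

The rule appears to be: first > second AND sum ≥ 11.
(1,7): 1 < 7, 1+7 = 8 — fails the rule, so Out. (12,6): 12 > 6, 12+6 = 18 — meets the rule, so In. (1,3): 1 < 3, 1+3 = 4 — fails the rule, so Out. (1,9): 1 < 9, 1+9 = 10 — fails the rule, so Out.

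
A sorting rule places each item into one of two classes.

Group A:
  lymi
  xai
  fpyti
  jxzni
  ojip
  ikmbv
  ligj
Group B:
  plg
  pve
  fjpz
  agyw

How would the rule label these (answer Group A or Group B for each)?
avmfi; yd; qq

Group A, Group B, Group B

One predicate separates the groups cleanly: contains 'i'.
avmfi: has 'i' — has this property, so Group A.
yd: no 'i' — does not fit, so Group B.
qq: no 'i' — does not fit, so Group B.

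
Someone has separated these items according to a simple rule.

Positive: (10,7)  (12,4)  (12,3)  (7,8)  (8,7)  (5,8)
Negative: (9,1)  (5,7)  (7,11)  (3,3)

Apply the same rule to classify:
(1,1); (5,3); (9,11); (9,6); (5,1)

The rule appears to be: product is even.
(1,1): 1·1 = 1, fails the rule → Negative.
(5,3): 5·3 = 15, fails the rule → Negative.
(9,11): 9·11 = 99, fails the rule → Negative.
(9,6): 9·6 = 54, matches → Positive.
(5,1): 5·1 = 5, fails the rule → Negative.

Negative, Negative, Negative, Positive, Negative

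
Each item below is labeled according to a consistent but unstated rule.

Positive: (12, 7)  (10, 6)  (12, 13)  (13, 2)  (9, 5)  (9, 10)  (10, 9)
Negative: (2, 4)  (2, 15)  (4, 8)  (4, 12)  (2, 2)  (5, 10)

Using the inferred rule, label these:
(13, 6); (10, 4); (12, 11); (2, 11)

Positive, Positive, Positive, Negative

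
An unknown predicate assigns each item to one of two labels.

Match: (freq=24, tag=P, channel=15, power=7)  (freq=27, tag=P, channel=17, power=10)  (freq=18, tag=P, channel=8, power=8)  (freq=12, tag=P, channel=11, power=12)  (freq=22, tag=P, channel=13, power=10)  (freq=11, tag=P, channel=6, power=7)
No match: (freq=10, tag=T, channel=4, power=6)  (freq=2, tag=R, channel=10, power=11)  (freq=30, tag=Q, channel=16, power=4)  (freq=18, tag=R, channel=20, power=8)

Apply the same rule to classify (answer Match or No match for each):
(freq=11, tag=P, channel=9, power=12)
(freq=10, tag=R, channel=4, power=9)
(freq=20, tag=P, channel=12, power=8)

Match, No match, Match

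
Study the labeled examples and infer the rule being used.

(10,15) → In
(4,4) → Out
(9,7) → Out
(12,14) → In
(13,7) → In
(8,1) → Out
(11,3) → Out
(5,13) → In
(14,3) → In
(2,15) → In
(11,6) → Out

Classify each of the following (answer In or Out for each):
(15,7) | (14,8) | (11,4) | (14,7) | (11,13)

The distinguishing property — max ≥ 12 — holds for all the 'In' cases and none of the 'Out' cases.
(15,7) — max 15, hence In. (14,8) — max 14, hence In. (11,4) — max 11, hence Out. (14,7) — max 14, hence In. (11,13) — max 13, hence In.

In, In, Out, In, In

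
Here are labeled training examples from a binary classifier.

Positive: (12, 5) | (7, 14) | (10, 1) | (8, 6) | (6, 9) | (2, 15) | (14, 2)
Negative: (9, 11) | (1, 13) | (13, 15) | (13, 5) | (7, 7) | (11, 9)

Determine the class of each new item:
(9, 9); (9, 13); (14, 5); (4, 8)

The pattern is that an item is 'Positive' exactly when: product is even.
(9, 9): Negative (9·9 = 81).
(9, 13): Negative (9·13 = 117).
(14, 5): Positive (14·5 = 70).
(4, 8): Positive (4·8 = 32).

Negative, Negative, Positive, Positive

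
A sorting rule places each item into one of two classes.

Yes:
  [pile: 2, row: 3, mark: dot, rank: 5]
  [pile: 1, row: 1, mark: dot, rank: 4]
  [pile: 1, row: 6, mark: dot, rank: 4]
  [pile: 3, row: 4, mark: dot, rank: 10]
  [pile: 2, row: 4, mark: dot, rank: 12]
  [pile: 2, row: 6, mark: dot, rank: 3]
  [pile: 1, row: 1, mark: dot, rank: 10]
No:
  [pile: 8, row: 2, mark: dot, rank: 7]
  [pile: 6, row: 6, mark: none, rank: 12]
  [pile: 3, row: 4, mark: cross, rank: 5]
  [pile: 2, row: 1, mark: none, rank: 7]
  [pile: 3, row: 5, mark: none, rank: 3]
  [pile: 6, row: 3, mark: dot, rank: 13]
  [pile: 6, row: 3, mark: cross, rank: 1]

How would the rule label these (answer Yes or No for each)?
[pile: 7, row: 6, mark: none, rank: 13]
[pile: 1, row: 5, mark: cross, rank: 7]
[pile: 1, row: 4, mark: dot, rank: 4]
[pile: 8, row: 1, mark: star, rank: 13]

The common property of the 'Yes' items is: mark is dot AND pile ≤ 3. No 'No' item has it.
[pile: 7, row: 6, mark: none, rank: 13]: No (mark is none, pile = 7).
[pile: 1, row: 5, mark: cross, rank: 7]: No (mark is cross, pile = 1).
[pile: 1, row: 4, mark: dot, rank: 4]: Yes (mark is dot, pile = 1).
[pile: 8, row: 1, mark: star, rank: 13]: No (mark is star, pile = 8).

No, No, Yes, No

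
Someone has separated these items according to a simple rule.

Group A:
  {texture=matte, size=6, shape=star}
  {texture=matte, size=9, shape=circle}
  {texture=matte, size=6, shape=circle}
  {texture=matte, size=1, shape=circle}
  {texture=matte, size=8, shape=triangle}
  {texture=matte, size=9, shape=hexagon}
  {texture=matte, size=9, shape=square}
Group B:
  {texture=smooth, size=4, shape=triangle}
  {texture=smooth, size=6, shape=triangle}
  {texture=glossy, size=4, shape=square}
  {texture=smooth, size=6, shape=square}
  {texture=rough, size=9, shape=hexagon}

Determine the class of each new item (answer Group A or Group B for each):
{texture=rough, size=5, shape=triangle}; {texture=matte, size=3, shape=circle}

Every 'Group A' example satisfies: texture is matte. None of the 'Group B' examples do.

Group B, Group A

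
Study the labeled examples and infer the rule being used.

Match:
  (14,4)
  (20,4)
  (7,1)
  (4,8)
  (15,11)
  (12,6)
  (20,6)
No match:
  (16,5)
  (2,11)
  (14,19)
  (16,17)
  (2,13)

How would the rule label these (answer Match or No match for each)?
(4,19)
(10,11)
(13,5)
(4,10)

The classifier is using: sum is even.
(4,19): 4+19 = 23, doesn't match → No match. (10,11): 10+11 = 21, doesn't match → No match. (13,5): 13+5 = 18, passes → Match. (4,10): 4+10 = 14, passes → Match.

No match, No match, Match, Match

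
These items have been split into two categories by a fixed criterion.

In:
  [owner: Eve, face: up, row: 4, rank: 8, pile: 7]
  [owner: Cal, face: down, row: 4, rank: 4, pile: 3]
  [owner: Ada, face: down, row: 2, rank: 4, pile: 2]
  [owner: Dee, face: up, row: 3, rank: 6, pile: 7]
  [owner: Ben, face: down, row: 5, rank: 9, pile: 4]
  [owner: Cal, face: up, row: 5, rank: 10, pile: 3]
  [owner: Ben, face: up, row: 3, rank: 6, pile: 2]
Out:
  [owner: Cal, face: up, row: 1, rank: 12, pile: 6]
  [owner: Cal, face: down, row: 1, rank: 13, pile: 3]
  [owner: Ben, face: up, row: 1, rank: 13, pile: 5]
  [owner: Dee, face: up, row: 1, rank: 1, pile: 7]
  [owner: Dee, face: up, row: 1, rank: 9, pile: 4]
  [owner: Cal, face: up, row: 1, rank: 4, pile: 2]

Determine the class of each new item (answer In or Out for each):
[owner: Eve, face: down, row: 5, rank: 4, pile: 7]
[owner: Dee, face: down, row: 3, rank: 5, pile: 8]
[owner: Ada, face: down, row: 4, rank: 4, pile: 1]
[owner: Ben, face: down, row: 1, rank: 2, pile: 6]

In, In, In, Out

All 'In' examples share one property — row ≥ 2 — and every 'Out' example lacks it.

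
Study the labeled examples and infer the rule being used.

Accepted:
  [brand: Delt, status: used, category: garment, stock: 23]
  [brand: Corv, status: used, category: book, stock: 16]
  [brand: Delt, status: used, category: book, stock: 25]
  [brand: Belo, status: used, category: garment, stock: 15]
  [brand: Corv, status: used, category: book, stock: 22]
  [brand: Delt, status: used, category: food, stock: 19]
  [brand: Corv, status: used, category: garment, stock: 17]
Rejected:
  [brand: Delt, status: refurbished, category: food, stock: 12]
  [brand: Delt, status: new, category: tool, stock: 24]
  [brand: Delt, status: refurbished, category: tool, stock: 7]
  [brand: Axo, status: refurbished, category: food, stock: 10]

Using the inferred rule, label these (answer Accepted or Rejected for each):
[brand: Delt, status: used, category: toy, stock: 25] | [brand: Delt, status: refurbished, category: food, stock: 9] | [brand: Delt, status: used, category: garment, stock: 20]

Accepted, Rejected, Accepted

Comparing the two groups points to one rule — status is used.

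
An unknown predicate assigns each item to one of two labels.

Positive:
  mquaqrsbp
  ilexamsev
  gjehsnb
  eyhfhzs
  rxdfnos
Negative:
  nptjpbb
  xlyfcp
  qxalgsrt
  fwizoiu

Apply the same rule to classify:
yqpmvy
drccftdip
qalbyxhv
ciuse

'Positive' ⟺ odd length AND contains 's'.
yqpmvy: length 6, no 's' — does not satisfy this, so Negative. drccftdip: length 9, no 's' — does not satisfy this, so Negative. qalbyxhv: length 8, no 's' — does not satisfy this, so Negative. ciuse: length 5, has 's' — qualifies, so Positive.

Negative, Negative, Negative, Positive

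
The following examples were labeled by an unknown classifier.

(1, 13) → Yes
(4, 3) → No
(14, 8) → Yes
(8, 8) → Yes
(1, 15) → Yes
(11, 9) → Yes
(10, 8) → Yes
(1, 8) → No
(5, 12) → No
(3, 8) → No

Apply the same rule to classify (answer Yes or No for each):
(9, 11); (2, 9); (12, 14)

Every 'Yes' example satisfies: sum is even. None of the 'No' examples do.

Yes, No, Yes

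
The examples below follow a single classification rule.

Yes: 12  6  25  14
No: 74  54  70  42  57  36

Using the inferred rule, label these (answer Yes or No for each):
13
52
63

Yes, No, No

All 'Yes' examples share one property — at most 25 — and every 'No' example lacks it.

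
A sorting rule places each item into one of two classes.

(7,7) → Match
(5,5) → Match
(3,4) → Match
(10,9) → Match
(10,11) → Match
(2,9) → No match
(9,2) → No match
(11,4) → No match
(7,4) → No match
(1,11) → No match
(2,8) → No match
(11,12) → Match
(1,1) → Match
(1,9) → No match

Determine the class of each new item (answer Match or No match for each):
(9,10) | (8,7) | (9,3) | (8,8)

Match, Match, No match, Match

All 'Match' examples share one property — |first − second| ≤ 1 — and every 'No match' example lacks it.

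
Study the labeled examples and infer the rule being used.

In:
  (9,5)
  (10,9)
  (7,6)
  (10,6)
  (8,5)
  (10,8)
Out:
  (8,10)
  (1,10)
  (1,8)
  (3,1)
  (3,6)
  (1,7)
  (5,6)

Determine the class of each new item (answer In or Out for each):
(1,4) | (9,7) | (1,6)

Rule: first > second AND sum ≥ 8. This holds for each 'In' example and fails for each 'Out' one.
(1,4): 1 < 4, 1+4 = 5 — doesn't qualify, so Out. (9,7): 9 > 7, 9+7 = 16 — fits, so In. (1,6): 1 < 6, 1+6 = 7 — doesn't qualify, so Out.

Out, In, Out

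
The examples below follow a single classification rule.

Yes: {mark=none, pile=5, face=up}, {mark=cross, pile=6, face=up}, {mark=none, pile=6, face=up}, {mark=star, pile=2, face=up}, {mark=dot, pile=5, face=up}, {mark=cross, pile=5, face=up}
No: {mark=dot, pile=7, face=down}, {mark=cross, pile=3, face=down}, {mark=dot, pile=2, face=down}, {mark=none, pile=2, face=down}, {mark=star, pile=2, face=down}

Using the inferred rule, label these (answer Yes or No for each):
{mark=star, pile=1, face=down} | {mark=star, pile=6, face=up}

No, Yes

Comparing the two groups points to one rule — face is up.
{mark=star, pile=1, face=down}: face is down — lacks this property, so No. {mark=star, pile=6, face=up}: face is up — qualifies, so Yes.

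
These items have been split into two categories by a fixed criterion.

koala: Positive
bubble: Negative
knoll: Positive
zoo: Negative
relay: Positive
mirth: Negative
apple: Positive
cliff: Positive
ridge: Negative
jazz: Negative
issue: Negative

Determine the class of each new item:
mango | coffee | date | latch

'Positive' ⟺ odd length AND contains 'l'.
mango → length 5, no 'l' → Negative.
coffee → length 6, no 'l' → Negative.
date → length 4, no 'l' → Negative.
latch → length 5, has 'l' → Positive.

Negative, Negative, Negative, Positive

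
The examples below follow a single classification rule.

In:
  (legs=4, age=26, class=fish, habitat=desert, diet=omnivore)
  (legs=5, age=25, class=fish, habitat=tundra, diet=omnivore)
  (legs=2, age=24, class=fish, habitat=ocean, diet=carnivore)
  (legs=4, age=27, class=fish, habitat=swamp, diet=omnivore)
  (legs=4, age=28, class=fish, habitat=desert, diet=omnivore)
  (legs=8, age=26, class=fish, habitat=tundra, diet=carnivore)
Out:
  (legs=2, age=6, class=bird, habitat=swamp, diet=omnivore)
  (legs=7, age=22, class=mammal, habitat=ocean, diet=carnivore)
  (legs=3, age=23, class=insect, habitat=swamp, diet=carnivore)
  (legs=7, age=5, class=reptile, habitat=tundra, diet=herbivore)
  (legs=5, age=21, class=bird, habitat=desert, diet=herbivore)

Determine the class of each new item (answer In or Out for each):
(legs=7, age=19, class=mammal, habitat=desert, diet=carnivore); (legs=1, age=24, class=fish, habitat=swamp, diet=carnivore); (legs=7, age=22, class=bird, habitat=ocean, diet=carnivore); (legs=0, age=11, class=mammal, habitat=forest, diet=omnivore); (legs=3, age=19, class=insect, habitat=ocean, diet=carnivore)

Out, In, Out, Out, Out

The distinguishing property — class is fish — holds for all the 'In' cases and none of the 'Out' cases.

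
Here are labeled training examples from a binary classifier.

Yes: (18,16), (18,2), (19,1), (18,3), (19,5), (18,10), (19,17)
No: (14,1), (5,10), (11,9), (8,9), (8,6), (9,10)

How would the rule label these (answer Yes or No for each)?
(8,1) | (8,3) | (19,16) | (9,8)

No, No, Yes, No

The pattern is that an item is 'Yes' exactly when: first ≥ 16.
(8,1): first 8, lacks this property → No.
(8,3): first 8, lacks this property → No.
(19,16): first 19, qualifies → Yes.
(9,8): first 9, lacks this property → No.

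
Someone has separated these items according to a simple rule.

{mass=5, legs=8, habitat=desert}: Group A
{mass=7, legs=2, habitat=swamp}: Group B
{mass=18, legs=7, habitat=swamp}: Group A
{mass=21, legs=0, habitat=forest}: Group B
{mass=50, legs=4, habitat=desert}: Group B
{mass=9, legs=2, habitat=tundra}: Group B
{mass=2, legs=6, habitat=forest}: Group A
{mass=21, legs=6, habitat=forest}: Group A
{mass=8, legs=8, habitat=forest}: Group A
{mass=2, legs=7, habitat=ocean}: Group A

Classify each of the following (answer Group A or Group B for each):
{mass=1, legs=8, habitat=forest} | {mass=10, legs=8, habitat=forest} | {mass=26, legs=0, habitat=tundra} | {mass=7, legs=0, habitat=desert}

Group A, Group A, Group B, Group B

The distinguishing property — legs ≥ 6 — holds for all the 'Group A' cases and none of the 'Group B' cases.
{mass=1, legs=8, habitat=forest}: Group A (legs = 8).
{mass=10, legs=8, habitat=forest}: Group A (legs = 8).
{mass=26, legs=0, habitat=tundra}: Group B (legs = 0).
{mass=7, legs=0, habitat=desert}: Group B (legs = 0).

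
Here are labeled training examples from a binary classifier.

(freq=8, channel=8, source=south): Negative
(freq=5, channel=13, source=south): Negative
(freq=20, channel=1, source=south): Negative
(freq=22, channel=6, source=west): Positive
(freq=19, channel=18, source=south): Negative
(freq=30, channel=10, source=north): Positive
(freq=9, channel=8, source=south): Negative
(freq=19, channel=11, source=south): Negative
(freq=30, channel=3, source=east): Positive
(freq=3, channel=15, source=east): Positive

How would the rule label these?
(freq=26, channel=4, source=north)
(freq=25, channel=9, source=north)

The classifier is using: source is not south.

Positive, Positive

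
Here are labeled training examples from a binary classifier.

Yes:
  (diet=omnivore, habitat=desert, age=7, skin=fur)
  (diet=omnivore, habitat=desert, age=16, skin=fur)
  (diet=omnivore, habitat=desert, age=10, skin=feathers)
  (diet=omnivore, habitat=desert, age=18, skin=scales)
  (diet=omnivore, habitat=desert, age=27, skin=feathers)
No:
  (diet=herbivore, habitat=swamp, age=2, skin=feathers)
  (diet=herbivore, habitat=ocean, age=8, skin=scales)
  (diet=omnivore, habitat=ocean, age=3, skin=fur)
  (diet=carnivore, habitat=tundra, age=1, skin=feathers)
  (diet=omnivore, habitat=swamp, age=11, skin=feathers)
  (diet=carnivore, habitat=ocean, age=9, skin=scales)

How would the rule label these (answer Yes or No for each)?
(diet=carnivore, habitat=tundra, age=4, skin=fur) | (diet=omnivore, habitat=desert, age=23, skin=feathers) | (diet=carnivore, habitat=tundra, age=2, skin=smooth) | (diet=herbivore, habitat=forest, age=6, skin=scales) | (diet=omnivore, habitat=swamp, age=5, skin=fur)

No, Yes, No, No, No

The rule appears to be: habitat is desert.
No: (diet=carnivore, habitat=tundra, age=4, skin=fur), since habitat is tundra.
Yes: (diet=omnivore, habitat=desert, age=23, skin=feathers), since habitat is desert.
No: (diet=carnivore, habitat=tundra, age=2, skin=smooth), since habitat is tundra.
No: (diet=herbivore, habitat=forest, age=6, skin=scales), since habitat is forest.
No: (diet=omnivore, habitat=swamp, age=5, skin=fur), since habitat is swamp.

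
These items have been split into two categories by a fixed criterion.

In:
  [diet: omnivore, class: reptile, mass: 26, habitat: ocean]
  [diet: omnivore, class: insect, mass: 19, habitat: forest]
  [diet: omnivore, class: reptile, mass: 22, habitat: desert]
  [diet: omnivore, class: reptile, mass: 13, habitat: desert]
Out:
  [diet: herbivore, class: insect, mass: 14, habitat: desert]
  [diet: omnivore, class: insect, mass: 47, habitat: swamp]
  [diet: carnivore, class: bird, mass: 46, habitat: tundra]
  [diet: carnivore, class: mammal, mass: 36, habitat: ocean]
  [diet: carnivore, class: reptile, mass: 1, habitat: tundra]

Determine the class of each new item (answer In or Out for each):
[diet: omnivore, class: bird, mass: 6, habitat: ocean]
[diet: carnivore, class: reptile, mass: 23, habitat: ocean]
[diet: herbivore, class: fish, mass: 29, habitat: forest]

In, Out, Out

Rule: diet is omnivore AND mass ≤ 26. This holds for each 'In' example and fails for each 'Out' one.
[diet: omnivore, class: bird, mass: 6, habitat: ocean]: In (diet is omnivore, mass = 6). [diet: carnivore, class: reptile, mass: 23, habitat: ocean]: Out (diet is carnivore, mass = 23). [diet: herbivore, class: fish, mass: 29, habitat: forest]: Out (diet is herbivore, mass = 29).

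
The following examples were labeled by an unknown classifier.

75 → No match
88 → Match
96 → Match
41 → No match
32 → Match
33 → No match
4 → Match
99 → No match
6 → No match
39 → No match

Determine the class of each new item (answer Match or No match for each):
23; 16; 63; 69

All 'Match' examples share one property — multiple of 4 — and every 'No match' example lacks it.
23: No match (23 = 4·5 + 3).
16: Match (16 = 4·4).
63: No match (63 = 4·15 + 3).
69: No match (69 = 4·17 + 1).

No match, Match, No match, No match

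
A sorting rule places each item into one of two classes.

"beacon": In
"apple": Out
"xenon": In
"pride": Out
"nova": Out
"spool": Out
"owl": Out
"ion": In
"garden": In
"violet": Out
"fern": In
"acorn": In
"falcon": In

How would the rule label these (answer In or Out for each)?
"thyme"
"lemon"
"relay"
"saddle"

The simplest hypothesis consistent with all the labels is: ends with 'n'.

Out, In, Out, Out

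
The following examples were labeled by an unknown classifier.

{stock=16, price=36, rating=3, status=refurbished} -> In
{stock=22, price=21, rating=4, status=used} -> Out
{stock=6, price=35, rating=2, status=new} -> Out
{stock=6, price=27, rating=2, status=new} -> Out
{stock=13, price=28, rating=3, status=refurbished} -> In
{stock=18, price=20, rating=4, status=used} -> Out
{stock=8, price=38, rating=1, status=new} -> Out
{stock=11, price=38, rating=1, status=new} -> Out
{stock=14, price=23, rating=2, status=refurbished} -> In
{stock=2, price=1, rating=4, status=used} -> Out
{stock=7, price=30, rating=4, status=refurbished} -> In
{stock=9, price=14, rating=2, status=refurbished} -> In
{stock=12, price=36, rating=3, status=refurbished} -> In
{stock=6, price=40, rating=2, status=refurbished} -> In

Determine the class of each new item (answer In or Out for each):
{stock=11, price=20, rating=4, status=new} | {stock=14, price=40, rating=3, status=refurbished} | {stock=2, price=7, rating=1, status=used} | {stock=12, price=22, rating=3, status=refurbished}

Out, In, Out, In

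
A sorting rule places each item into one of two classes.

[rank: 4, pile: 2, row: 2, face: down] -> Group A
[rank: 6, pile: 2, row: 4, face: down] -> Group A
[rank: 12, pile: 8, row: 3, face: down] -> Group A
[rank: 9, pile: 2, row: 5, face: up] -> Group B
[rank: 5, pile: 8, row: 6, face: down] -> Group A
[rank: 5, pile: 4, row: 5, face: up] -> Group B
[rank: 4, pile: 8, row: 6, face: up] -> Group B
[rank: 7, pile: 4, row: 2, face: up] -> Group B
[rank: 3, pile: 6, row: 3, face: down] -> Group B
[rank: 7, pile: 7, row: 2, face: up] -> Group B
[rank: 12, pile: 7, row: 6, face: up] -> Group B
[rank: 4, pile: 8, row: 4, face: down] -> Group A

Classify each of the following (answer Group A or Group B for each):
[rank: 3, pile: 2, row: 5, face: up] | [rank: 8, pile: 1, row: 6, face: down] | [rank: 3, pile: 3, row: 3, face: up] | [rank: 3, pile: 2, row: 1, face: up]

Group B, Group A, Group B, Group B

Every 'Group A' example satisfies: face is down AND rank ≥ 4. None of the 'Group B' examples do.
[rank: 3, pile: 2, row: 5, face: up] — face is up, rank = 3, hence Group B.
[rank: 8, pile: 1, row: 6, face: down] — face is down, rank = 8, hence Group A.
[rank: 3, pile: 3, row: 3, face: up] — face is up, rank = 3, hence Group B.
[rank: 3, pile: 2, row: 1, face: up] — face is up, rank = 3, hence Group B.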